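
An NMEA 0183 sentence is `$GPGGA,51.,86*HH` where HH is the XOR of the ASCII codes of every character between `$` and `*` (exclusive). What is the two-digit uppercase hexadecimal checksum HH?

72

XOR the ASCII codes of the payload characters:
  'G' = 0x47 → acc = 0x47
  'P' = 0x50 → acc = 0x17
  'G' = 0x47 → acc = 0x50
  'G' = 0x47 → acc = 0x17
  'A' = 0x41 → acc = 0x56
  ',' = 0x2C → acc = 0x7A
  '5' = 0x35 → acc = 0x4F
  '1' = 0x31 → acc = 0x7E
  '.' = 0x2E → acc = 0x50
  ',' = 0x2C → acc = 0x7C
  '8' = 0x38 → acc = 0x44
  '6' = 0x36 → acc = 0x72
Checksum = 0x72.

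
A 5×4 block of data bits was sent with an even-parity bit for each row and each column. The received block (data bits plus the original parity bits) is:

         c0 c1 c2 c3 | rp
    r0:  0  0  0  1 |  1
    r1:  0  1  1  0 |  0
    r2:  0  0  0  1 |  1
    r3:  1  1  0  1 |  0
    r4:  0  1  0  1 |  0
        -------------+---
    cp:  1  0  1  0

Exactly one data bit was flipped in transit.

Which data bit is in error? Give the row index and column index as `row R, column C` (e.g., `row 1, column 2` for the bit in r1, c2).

row 3, column 1

Recompute each row's even parity and compare to rp:
  r0: data parity 1, sent rp 1 → ok
  r1: data parity 0, sent rp 0 → ok
  r2: data parity 1, sent rp 1 → ok
  r3: data parity 1, sent rp 0 → mismatch
  r4: data parity 0, sent rp 0 → ok
Recompute each column's even parity and compare to cp:
  c0: data parity 1, sent cp 1 → ok
  c1: data parity 1, sent cp 0 → mismatch
  c2: data parity 1, sent cp 1 → ok
  c3: data parity 0, sent cp 0 → ok
Exactly one row (r3) and one column (c1) fail → the flipped bit is at their intersection.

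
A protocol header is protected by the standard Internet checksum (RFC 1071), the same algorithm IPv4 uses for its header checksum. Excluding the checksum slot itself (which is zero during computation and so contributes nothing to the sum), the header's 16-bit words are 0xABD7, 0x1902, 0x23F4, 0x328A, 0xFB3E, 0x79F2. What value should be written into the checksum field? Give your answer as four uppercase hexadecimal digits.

One's-complement addition (fold any carry out of bit 15 back into bit 0):
  0xABD7 + 0x1902 = 0x0C4D9
  0xC4D9 + 0x23F4 = 0x0E8CD
  0xE8CD + 0x328A = 0x11B57 → wrap carry → 0x1B58
  0x1B58 + 0xFB3E = 0x11696 → wrap carry → 0x1697
  0x1697 + 0x79F2 = 0x09089
One's-complement sum = 0x9089.
Checksum = ~0x9089 & 0xFFFF = 0x6F76.

6F76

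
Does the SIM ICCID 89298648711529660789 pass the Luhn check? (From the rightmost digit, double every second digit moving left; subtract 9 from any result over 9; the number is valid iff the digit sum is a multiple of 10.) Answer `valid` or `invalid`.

invalid

From the right, keep odd positions and double even positions (subtract 9 from any doubled value over 9):
  doubled (positions 2,4,...): 7 0 3 4 2 5 8 7 4 7 → sum 47
  kept (positions 1,3,...): 9 7 6 9 5 1 8 6 9 9 → sum 69
Total = 116.
116 mod 10 = 6, so the number is invalid.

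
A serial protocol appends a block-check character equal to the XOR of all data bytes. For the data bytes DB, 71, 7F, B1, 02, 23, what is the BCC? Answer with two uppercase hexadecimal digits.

45

XOR the bytes together:
  start with 0xDB
  0xDB ⊕ 0x71 = 0xAA
  0xAA ⊕ 0x7F = 0xD5
  0xD5 ⊕ 0xB1 = 0x64
  0x64 ⊕ 0x02 = 0x66
  0x66 ⊕ 0x23 = 0x45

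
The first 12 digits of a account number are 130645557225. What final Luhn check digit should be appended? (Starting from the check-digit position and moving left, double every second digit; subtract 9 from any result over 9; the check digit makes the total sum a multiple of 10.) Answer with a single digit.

5

Partial digits right→left: 5 2 2 7 5 5 5 4 6 0 3 1
Double every second digit counting from the check-digit position (so the 1st, 3rd, 5th, ... of the partial from the right).
  doubled (with −9 where >9): 1 4 1 1 3 6 → sum 16
  kept as-is: 2 7 5 4 0 1 → sum 19
Total = 16 + 19 = 35.
Check digit = (10 − (35 mod 10)) mod 10 = 5.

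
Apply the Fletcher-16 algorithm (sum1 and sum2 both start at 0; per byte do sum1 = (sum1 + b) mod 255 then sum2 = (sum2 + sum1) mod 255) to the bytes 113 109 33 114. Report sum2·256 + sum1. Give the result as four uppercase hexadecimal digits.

C272

Running sums (mod 255):
  after byte 0 (113): sum1=113, sum2=113
  after byte 1 (109): sum1=222, sum2=80
  after byte 2 (33): sum1=0, sum2=80
  after byte 3 (114): sum1=114, sum2=194
Checksum = sum2·256 + sum1 = 194·256 + 114 = 49778 = 0xC272.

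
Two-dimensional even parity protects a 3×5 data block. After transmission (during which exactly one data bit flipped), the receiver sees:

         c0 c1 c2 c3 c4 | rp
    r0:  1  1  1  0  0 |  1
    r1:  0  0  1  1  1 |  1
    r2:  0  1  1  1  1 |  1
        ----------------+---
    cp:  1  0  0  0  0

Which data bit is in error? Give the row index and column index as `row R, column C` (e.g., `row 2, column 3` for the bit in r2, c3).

row 2, column 2

Recompute each row's even parity and compare to rp:
  r0: data parity 1, sent rp 1 → ok
  r1: data parity 1, sent rp 1 → ok
  r2: data parity 0, sent rp 1 → mismatch
Recompute each column's even parity and compare to cp:
  c0: data parity 1, sent cp 1 → ok
  c1: data parity 0, sent cp 0 → ok
  c2: data parity 1, sent cp 0 → mismatch
  c3: data parity 0, sent cp 0 → ok
  c4: data parity 0, sent cp 0 → ok
Exactly one row (r2) and one column (c2) fail → the flipped bit is at their intersection.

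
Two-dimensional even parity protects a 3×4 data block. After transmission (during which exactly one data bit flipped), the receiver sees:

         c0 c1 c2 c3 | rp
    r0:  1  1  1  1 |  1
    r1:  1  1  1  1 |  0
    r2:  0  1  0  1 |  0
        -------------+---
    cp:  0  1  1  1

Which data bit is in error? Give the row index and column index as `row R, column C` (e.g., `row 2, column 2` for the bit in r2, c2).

row 0, column 2

Recompute each row's even parity and compare to rp:
  r0: data parity 0, sent rp 1 → mismatch
  r1: data parity 0, sent rp 0 → ok
  r2: data parity 0, sent rp 0 → ok
Recompute each column's even parity and compare to cp:
  c0: data parity 0, sent cp 0 → ok
  c1: data parity 1, sent cp 1 → ok
  c2: data parity 0, sent cp 1 → mismatch
  c3: data parity 1, sent cp 1 → ok
Exactly one row (r0) and one column (c2) fail → the flipped bit is at their intersection.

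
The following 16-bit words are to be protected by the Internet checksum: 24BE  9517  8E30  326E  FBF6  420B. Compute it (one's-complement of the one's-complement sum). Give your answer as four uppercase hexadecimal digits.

One's-complement addition (fold any carry out of bit 15 back into bit 0):
  0x24BE + 0x9517 = 0x0B9D5
  0xB9D5 + 0x8E30 = 0x14805 → wrap carry → 0x4806
  0x4806 + 0x326E = 0x07A74
  0x7A74 + 0xFBF6 = 0x1766A → wrap carry → 0x766B
  0x766B + 0x420B = 0x0B876
One's-complement sum = 0xB876.
Checksum = ~0xB876 & 0xFFFF = 0x4789.

4789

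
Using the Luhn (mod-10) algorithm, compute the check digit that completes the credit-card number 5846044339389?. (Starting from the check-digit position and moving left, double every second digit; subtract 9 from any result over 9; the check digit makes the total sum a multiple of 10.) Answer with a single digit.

4

Partial digits right→left: 9 8 3 9 3 3 4 4 0 6 4 8 5
Double every second digit counting from the check-digit position (so the 1st, 3rd, 5th, ... of the partial from the right).
  doubled (with −9 where >9): 9 6 6 8 0 8 1 → sum 38
  kept as-is: 8 9 3 4 6 8 → sum 38
Total = 38 + 38 = 76.
Check digit = (10 − (76 mod 10)) mod 10 = 4.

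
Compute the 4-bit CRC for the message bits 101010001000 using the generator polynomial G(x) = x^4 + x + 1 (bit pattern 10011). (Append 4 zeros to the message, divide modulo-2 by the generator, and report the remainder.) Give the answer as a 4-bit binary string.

1001

Append 4 zeros: 1010100010000000. Divide by 10011 (XOR where the leading bit is 1):
  pos 0: 10101 XOR 10011 = 00110
  pos 2: 11000 XOR 10011 = 01011
  pos 3: 10110 XOR 10011 = 00101
  pos 5: 10110 XOR 10011 = 00101
  pos 7: 10100 XOR 10011 = 00111
  pos 9: 11100 XOR 10011 = 01111
  pos 10: 11110 XOR 10011 = 01101
  pos 11: 11010 XOR 10011 = 01001
Remainder (last 4 bits) = 1001. This is the CRC / FCS.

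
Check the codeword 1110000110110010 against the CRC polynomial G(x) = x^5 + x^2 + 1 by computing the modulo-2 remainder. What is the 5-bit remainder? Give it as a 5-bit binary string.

Modulo-2 division of 1110000110110010 by 100101:
  pos 0: 111000 XOR 100101 = 011101
  pos 1: 111010 XOR 100101 = 011111
  pos 2: 111111 XOR 100101 = 011010
  pos 3: 110101 XOR 100101 = 010000
  pos 4: 100000 XOR 100101 = 000101
  pos 7: 101110 XOR 100101 = 001011
  pos 9: 101101 XOR 100101 = 001000
Remainder = 10000 (nonzero — an error is detected).

10000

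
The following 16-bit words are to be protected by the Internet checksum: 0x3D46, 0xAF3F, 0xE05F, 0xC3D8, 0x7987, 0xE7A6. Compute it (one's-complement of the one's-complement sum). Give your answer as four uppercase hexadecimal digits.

0E13

One's-complement addition (fold any carry out of bit 15 back into bit 0):
  0x3D46 + 0xAF3F = 0x0EC85
  0xEC85 + 0xE05F = 0x1CCE4 → wrap carry → 0xCCE5
  0xCCE5 + 0xC3D8 = 0x190BD → wrap carry → 0x90BE
  0x90BE + 0x7987 = 0x10A45 → wrap carry → 0x0A46
  0x0A46 + 0xE7A6 = 0x0F1EC
One's-complement sum = 0xF1EC.
Checksum = ~0xF1EC & 0xFFFF = 0x0E13.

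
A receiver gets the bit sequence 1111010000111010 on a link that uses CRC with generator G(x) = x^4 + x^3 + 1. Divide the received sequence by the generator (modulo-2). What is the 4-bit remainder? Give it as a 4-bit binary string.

1010

Modulo-2 division of 1111010000111010 by 11001:
  pos 0: 11110 XOR 11001 = 00111
  pos 2: 11110 XOR 11001 = 00111
  pos 4: 11100 XOR 11001 = 00101
  pos 6: 10101 XOR 11001 = 01100
  pos 7: 11001 XOR 11001 = 00000
Remainder = 1010 (nonzero — an error is detected).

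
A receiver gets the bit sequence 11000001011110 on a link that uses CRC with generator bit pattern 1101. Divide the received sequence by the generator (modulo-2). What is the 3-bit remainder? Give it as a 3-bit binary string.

Modulo-2 division of 11000001011110 by 1101:
  pos 0: 1100 XOR 1101 = 0001
  pos 3: 1000 XOR 1101 = 0101
  pos 4: 1011 XOR 1101 = 0110
  pos 5: 1100 XOR 1101 = 0001
  pos 8: 1111 XOR 1101 = 0010
  pos 10: 1010 XOR 1101 = 0111
Remainder = 111 (nonzero — an error is detected).

111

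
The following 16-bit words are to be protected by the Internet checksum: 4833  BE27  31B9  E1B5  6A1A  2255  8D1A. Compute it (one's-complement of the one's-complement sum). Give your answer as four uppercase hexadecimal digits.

One's-complement addition (fold any carry out of bit 15 back into bit 0):
  0x4833 + 0xBE27 = 0x1065A → wrap carry → 0x065B
  0x065B + 0x31B9 = 0x03814
  0x3814 + 0xE1B5 = 0x119C9 → wrap carry → 0x19CA
  0x19CA + 0x6A1A = 0x083E4
  0x83E4 + 0x2255 = 0x0A639
  0xA639 + 0x8D1A = 0x13353 → wrap carry → 0x3354
One's-complement sum = 0x3354.
Checksum = ~0x3354 & 0xFFFF = 0xCCAB.

CCAB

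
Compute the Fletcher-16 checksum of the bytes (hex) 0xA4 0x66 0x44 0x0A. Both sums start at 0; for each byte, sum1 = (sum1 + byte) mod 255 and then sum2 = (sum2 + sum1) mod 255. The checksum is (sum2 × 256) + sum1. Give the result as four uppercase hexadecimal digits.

Running sums (mod 255):
  after byte 0 (0xA4): sum1=164, sum2=164
  after byte 1 (0x66): sum1=11, sum2=175
  after byte 2 (0x44): sum1=79, sum2=254
  after byte 3 (0x0A): sum1=89, sum2=88
Checksum = sum2·256 + sum1 = 88·256 + 89 = 22617 = 0x5859.

5859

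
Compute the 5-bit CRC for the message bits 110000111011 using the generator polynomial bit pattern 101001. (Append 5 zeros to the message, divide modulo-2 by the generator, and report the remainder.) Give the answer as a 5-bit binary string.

Append 5 zeros: 11000011101100000. Divide by 101001 (XOR where the leading bit is 1):
  pos 0: 110000 XOR 101001 = 011001
  pos 1: 110011 XOR 101001 = 011010
  pos 2: 110101 XOR 101001 = 011100
  pos 3: 111001 XOR 101001 = 010000
  pos 4: 100000 XOR 101001 = 001001
  pos 6: 100111 XOR 101001 = 001110
  pos 8: 111000 XOR 101001 = 010001
  pos 9: 100010 XOR 101001 = 001011
  pos 11: 101100 XOR 101001 = 000101
Remainder (last 5 bits) = 00101. This is the CRC / FCS.

00101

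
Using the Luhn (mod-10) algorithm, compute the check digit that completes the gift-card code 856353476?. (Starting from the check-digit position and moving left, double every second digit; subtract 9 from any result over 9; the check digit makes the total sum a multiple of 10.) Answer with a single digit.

0

Partial digits right→left: 6 7 4 3 5 3 6 5 8
Double every second digit counting from the check-digit position (so the 1st, 3rd, 5th, ... of the partial from the right).
  doubled (with −9 where >9): 3 8 1 3 7 → sum 22
  kept as-is: 7 3 3 5 → sum 18
Total = 22 + 18 = 40.
Check digit = (10 − (40 mod 10)) mod 10 = 0.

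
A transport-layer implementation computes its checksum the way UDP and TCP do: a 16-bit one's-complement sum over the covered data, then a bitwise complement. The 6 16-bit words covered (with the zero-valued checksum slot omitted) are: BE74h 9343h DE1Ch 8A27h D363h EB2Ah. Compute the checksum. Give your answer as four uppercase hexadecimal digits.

One's-complement addition (fold any carry out of bit 15 back into bit 0):
  0xBE74 + 0x9343 = 0x151B7 → wrap carry → 0x51B8
  0x51B8 + 0xDE1C = 0x12FD4 → wrap carry → 0x2FD5
  0x2FD5 + 0x8A27 = 0x0B9FC
  0xB9FC + 0xD363 = 0x18D5F → wrap carry → 0x8D60
  0x8D60 + 0xEB2A = 0x1788A → wrap carry → 0x788B
One's-complement sum = 0x788B.
Checksum = ~0x788B & 0xFFFF = 0x8774.

8774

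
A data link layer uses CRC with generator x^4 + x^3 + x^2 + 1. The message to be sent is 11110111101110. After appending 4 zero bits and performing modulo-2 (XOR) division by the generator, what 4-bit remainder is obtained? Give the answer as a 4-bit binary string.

0001

Append 4 zeros: 111101111011100000. Divide by 11101 (XOR where the leading bit is 1):
  pos 0: 11110 XOR 11101 = 00011
  pos 3: 11111 XOR 11101 = 00010
  pos 6: 10101 XOR 11101 = 01000
  pos 7: 10001 XOR 11101 = 01100
  pos 8: 11001 XOR 11101 = 00100
  pos 10: 10000 XOR 11101 = 01101
  pos 11: 11010 XOR 11101 = 00111
  pos 13: 11100 XOR 11101 = 00001
Remainder (last 4 bits) = 0001. This is the CRC / FCS.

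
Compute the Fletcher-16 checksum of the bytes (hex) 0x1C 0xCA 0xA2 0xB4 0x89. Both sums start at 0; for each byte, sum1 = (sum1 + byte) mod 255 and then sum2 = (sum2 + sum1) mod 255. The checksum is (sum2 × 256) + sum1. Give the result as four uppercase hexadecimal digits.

Running sums (mod 255):
  after byte 0 (0x1C): sum1=28, sum2=28
  after byte 1 (0xCA): sum1=230, sum2=3
  after byte 2 (0xA2): sum1=137, sum2=140
  after byte 3 (0xB4): sum1=62, sum2=202
  after byte 4 (0x89): sum1=199, sum2=146
Checksum = sum2·256 + sum1 = 146·256 + 199 = 37575 = 0x92C7.

92C7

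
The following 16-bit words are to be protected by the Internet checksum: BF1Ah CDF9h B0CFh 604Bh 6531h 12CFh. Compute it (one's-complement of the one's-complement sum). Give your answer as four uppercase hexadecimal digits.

E9CF

One's-complement addition (fold any carry out of bit 15 back into bit 0):
  0xBF1A + 0xCDF9 = 0x18D13 → wrap carry → 0x8D14
  0x8D14 + 0xB0CF = 0x13DE3 → wrap carry → 0x3DE4
  0x3DE4 + 0x604B = 0x09E2F
  0x9E2F + 0x6531 = 0x10360 → wrap carry → 0x0361
  0x0361 + 0x12CF = 0x01630
One's-complement sum = 0x1630.
Checksum = ~0x1630 & 0xFFFF = 0xE9CF.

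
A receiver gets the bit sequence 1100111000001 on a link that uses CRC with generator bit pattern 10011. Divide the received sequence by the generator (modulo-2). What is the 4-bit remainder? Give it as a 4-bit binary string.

0010

Modulo-2 division of 1100111000001 by 10011:
  pos 0: 11001 XOR 10011 = 01010
  pos 1: 10101 XOR 10011 = 00110
  pos 3: 11010 XOR 10011 = 01001
  pos 4: 10010 XOR 10011 = 00001
  pos 8: 10001 XOR 10011 = 00010
Remainder = 0010 (nonzero — an error is detected).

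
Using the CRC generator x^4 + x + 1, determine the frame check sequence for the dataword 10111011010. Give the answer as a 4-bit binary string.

Append 4 zeros: 101110110100000. Divide by 10011 (XOR where the leading bit is 1):
  pos 0: 10111 XOR 10011 = 00100
  pos 2: 10001 XOR 10011 = 00010
  pos 5: 10101 XOR 10011 = 00110
  pos 7: 11000 XOR 10011 = 01011
  pos 8: 10110 XOR 10011 = 00101
  pos 10: 10100 XOR 10011 = 00111
Remainder (last 4 bits) = 0111. This is the CRC / FCS.

0111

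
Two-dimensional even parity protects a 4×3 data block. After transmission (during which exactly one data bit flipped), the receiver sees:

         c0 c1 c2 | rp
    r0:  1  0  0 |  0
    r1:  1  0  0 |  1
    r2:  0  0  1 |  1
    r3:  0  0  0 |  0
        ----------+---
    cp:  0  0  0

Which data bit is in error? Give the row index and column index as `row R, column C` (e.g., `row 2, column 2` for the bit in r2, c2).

Recompute each row's even parity and compare to rp:
  r0: data parity 1, sent rp 0 → mismatch
  r1: data parity 1, sent rp 1 → ok
  r2: data parity 1, sent rp 1 → ok
  r3: data parity 0, sent rp 0 → ok
Recompute each column's even parity and compare to cp:
  c0: data parity 0, sent cp 0 → ok
  c1: data parity 0, sent cp 0 → ok
  c2: data parity 1, sent cp 0 → mismatch
Exactly one row (r0) and one column (c2) fail → the flipped bit is at their intersection.

row 0, column 2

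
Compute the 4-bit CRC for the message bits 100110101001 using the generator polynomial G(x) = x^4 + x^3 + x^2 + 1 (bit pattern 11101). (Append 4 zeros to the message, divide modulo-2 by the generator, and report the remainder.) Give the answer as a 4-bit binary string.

Append 4 zeros: 1001101010010000. Divide by 11101 (XOR where the leading bit is 1):
  pos 0: 10011 XOR 11101 = 01110
  pos 1: 11100 XOR 11101 = 00001
  pos 5: 11010 XOR 11101 = 00111
  pos 7: 11101 XOR 11101 = 00000
Remainder (last 4 bits) = 0000. This is the CRC / FCS.

0000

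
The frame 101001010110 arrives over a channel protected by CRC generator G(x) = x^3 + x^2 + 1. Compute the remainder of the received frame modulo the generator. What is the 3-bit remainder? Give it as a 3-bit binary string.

Modulo-2 division of 101001010110 by 1101:
  pos 0: 1010 XOR 1101 = 0111
  pos 1: 1110 XOR 1101 = 0011
  pos 3: 1110 XOR 1101 = 0011
  pos 5: 1110 XOR 1101 = 0011
  pos 7: 1111 XOR 1101 = 0010
Remainder = 100 (nonzero — an error is detected).

100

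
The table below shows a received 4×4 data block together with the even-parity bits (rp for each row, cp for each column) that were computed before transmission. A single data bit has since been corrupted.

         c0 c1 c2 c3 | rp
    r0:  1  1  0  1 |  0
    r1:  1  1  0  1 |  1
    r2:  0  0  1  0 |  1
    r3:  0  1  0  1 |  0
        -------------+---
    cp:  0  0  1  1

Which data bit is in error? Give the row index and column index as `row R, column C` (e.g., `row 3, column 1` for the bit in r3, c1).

Recompute each row's even parity and compare to rp:
  r0: data parity 1, sent rp 0 → mismatch
  r1: data parity 1, sent rp 1 → ok
  r2: data parity 1, sent rp 1 → ok
  r3: data parity 0, sent rp 0 → ok
Recompute each column's even parity and compare to cp:
  c0: data parity 0, sent cp 0 → ok
  c1: data parity 1, sent cp 0 → mismatch
  c2: data parity 1, sent cp 1 → ok
  c3: data parity 1, sent cp 1 → ok
Exactly one row (r0) and one column (c1) fail → the flipped bit is at their intersection.

row 0, column 1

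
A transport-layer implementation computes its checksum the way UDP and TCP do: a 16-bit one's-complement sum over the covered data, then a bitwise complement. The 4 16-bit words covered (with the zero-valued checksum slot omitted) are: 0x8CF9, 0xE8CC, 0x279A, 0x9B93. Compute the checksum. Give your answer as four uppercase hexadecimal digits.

One's-complement addition (fold any carry out of bit 15 back into bit 0):
  0x8CF9 + 0xE8CC = 0x175C5 → wrap carry → 0x75C6
  0x75C6 + 0x279A = 0x09D60
  0x9D60 + 0x9B93 = 0x138F3 → wrap carry → 0x38F4
One's-complement sum = 0x38F4.
Checksum = ~0x38F4 & 0xFFFF = 0xC70B.

C70B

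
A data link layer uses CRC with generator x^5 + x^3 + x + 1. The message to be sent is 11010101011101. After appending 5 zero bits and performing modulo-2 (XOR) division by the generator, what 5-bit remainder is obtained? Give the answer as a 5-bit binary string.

00001

Append 5 zeros: 1101010101110100000. Divide by 101011 (XOR where the leading bit is 1):
  pos 0: 110101 XOR 101011 = 011110
  pos 1: 111100 XOR 101011 = 010111
  pos 2: 101111 XOR 101011 = 000100
  pos 5: 100011 XOR 101011 = 001000
  pos 7: 100010 XOR 101011 = 001001
  pos 9: 100110 XOR 101011 = 001101
  pos 11: 110100 XOR 101011 = 011111
  pos 12: 111110 XOR 101011 = 010101
  pos 13: 101010 XOR 101011 = 000001
Remainder (last 5 bits) = 00001. This is the CRC / FCS.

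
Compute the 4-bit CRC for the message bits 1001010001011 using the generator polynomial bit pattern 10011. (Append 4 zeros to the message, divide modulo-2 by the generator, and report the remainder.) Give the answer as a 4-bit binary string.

Append 4 zeros: 10010100010110000. Divide by 10011 (XOR where the leading bit is 1):
  pos 0: 10010 XOR 10011 = 00001
  pos 4: 11000 XOR 10011 = 01011
  pos 5: 10111 XOR 10011 = 00100
  pos 7: 10001 XOR 10011 = 00010
  pos 10: 10100 XOR 10011 = 00111
  pos 12: 11100 XOR 10011 = 01111
Remainder (last 4 bits) = 1111. This is the CRC / FCS.

1111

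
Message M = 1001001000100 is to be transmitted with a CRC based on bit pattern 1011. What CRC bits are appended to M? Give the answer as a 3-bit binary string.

110

Append 3 zeros: 1001001000100000. Divide by 1011 (XOR where the leading bit is 1):
  pos 0: 1001 XOR 1011 = 0010
  pos 2: 1000 XOR 1011 = 0011
  pos 4: 1110 XOR 1011 = 0101
  pos 5: 1010 XOR 1011 = 0001
  pos 8: 1010 XOR 1011 = 0001
  pos 11: 1000 XOR 1011 = 0011
Remainder (last 3 bits) = 110. This is the CRC / FCS.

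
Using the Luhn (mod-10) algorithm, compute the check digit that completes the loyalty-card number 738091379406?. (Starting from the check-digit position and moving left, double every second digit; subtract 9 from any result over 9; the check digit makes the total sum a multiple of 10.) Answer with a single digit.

Partial digits right→left: 6 0 4 9 7 3 1 9 0 8 3 7
Double every second digit counting from the check-digit position (so the 1st, 3rd, 5th, ... of the partial from the right).
  doubled (with −9 where >9): 3 8 5 2 0 6 → sum 24
  kept as-is: 0 9 3 9 8 7 → sum 36
Total = 24 + 36 = 60.
Check digit = (10 − (60 mod 10)) mod 10 = 0.

0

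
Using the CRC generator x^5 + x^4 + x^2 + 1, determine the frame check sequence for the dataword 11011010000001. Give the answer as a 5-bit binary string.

Append 5 zeros: 1101101000000100000. Divide by 110101 (XOR where the leading bit is 1):
  pos 0: 110110 XOR 110101 = 000011
  pos 4: 111000 XOR 110101 = 001101
  pos 6: 110100 XOR 110101 = 000001
  pos 11: 101000 XOR 110101 = 011101
  pos 12: 111010 XOR 110101 = 001111
Remainder (last 5 bits) = 11110. This is the CRC / FCS.

11110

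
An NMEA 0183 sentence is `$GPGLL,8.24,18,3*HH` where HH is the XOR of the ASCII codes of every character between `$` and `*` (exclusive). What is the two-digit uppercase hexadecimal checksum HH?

XOR the ASCII codes of the payload characters:
  'G' = 0x47 → acc = 0x47
  'P' = 0x50 → acc = 0x17
  'G' = 0x47 → acc = 0x50
  'L' = 0x4C → acc = 0x1C
  'L' = 0x4C → acc = 0x50
  ',' = 0x2C → acc = 0x7C
  '8' = 0x38 → acc = 0x44
  '.' = 0x2E → acc = 0x6A
  '2' = 0x32 → acc = 0x58
  '4' = 0x34 → acc = 0x6C
  ',' = 0x2C → acc = 0x40
  '1' = 0x31 → acc = 0x71
  '8' = 0x38 → acc = 0x49
  ',' = 0x2C → acc = 0x65
  '3' = 0x33 → acc = 0x56
Checksum = 0x56.

56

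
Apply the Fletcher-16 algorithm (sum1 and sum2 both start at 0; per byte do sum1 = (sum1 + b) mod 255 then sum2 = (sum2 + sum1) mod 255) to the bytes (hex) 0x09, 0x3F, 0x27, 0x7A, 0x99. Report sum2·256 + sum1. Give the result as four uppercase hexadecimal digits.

2E83

Running sums (mod 255):
  after byte 0 (0x09): sum1=9, sum2=9
  after byte 1 (0x3F): sum1=72, sum2=81
  after byte 2 (0x27): sum1=111, sum2=192
  after byte 3 (0x7A): sum1=233, sum2=170
  after byte 4 (0x99): sum1=131, sum2=46
Checksum = sum2·256 + sum1 = 46·256 + 131 = 11907 = 0x2E83.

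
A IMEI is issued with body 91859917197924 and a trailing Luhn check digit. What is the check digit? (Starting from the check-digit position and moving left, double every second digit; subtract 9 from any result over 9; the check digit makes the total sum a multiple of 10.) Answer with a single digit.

Partial digits right→left: 4 2 9 7 9 1 7 1 9 9 5 8 1 9
Double every second digit counting from the check-digit position (so the 1st, 3rd, 5th, ... of the partial from the right).
  doubled (with −9 where >9): 8 9 9 5 9 1 2 → sum 43
  kept as-is: 2 7 1 1 9 8 9 → sum 37
Total = 43 + 37 = 80.
Check digit = (10 − (80 mod 10)) mod 10 = 0.

0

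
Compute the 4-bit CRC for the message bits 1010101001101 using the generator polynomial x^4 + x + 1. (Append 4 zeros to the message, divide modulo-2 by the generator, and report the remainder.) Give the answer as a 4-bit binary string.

0111

Append 4 zeros: 10101010011010000. Divide by 10011 (XOR where the leading bit is 1):
  pos 0: 10101 XOR 10011 = 00110
  pos 2: 11001 XOR 10011 = 01010
  pos 3: 10100 XOR 10011 = 00111
  pos 5: 11101 XOR 10011 = 01110
  pos 6: 11101 XOR 10011 = 01110
  pos 7: 11100 XOR 10011 = 01111
  pos 8: 11111 XOR 10011 = 01100
  pos 9: 11000 XOR 10011 = 01011
  pos 10: 10110 XOR 10011 = 00101
  pos 12: 10100 XOR 10011 = 00111
Remainder (last 4 bits) = 0111. This is the CRC / FCS.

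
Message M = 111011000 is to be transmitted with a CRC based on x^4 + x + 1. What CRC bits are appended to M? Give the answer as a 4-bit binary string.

Append 4 zeros: 1110110000000. Divide by 10011 (XOR where the leading bit is 1):
  pos 0: 11101 XOR 10011 = 01110
  pos 1: 11101 XOR 10011 = 01110
  pos 2: 11100 XOR 10011 = 01111
  pos 3: 11110 XOR 10011 = 01101
  pos 4: 11010 XOR 10011 = 01001
  pos 5: 10010 XOR 10011 = 00001
Remainder (last 4 bits) = 1000. This is the CRC / FCS.

1000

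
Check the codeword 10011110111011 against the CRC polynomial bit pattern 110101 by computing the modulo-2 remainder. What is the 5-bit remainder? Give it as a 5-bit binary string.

00000

Modulo-2 division of 10011110111011 by 110101:
  pos 0: 100111 XOR 110101 = 010010
  pos 1: 100101 XOR 110101 = 010000
  pos 2: 100000 XOR 110101 = 010101
  pos 3: 101011 XOR 110101 = 011110
  pos 4: 111101 XOR 110101 = 001000
  pos 6: 100010 XOR 110101 = 010111
  pos 7: 101111 XOR 110101 = 011010
  pos 8: 110101 XOR 110101 = 000000
Remainder = 00000 (zero — the frame passes the CRC check).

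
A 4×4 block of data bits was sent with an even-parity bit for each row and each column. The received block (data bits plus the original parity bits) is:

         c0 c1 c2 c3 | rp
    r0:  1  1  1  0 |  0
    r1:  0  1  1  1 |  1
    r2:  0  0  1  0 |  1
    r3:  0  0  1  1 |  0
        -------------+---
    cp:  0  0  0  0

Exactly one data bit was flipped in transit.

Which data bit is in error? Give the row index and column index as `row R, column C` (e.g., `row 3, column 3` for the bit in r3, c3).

row 0, column 0

Recompute each row's even parity and compare to rp:
  r0: data parity 1, sent rp 0 → mismatch
  r1: data parity 1, sent rp 1 → ok
  r2: data parity 1, sent rp 1 → ok
  r3: data parity 0, sent rp 0 → ok
Recompute each column's even parity and compare to cp:
  c0: data parity 1, sent cp 0 → mismatch
  c1: data parity 0, sent cp 0 → ok
  c2: data parity 0, sent cp 0 → ok
  c3: data parity 0, sent cp 0 → ok
Exactly one row (r0) and one column (c0) fail → the flipped bit is at their intersection.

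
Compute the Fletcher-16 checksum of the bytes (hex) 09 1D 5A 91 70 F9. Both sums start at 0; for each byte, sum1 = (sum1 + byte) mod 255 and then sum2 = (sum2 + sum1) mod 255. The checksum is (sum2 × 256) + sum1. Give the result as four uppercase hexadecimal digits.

Running sums (mod 255):
  after byte 0 (09): sum1=9, sum2=9
  after byte 1 (1D): sum1=38, sum2=47
  after byte 2 (5A): sum1=128, sum2=175
  after byte 3 (91): sum1=18, sum2=193
  after byte 4 (70): sum1=130, sum2=68
  after byte 5 (F9): sum1=124, sum2=192
Checksum = sum2·256 + sum1 = 192·256 + 124 = 49276 = 0xC07C.

C07C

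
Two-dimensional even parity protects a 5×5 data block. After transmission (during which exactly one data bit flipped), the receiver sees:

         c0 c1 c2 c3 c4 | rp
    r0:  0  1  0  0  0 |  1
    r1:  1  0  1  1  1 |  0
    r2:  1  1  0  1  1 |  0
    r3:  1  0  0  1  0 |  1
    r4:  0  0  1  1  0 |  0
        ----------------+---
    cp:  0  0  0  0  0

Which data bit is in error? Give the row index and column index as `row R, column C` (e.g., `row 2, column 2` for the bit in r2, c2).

row 3, column 0

Recompute each row's even parity and compare to rp:
  r0: data parity 1, sent rp 1 → ok
  r1: data parity 0, sent rp 0 → ok
  r2: data parity 0, sent rp 0 → ok
  r3: data parity 0, sent rp 1 → mismatch
  r4: data parity 0, sent rp 0 → ok
Recompute each column's even parity and compare to cp:
  c0: data parity 1, sent cp 0 → mismatch
  c1: data parity 0, sent cp 0 → ok
  c2: data parity 0, sent cp 0 → ok
  c3: data parity 0, sent cp 0 → ok
  c4: data parity 0, sent cp 0 → ok
Exactly one row (r3) and one column (c0) fail → the flipped bit is at their intersection.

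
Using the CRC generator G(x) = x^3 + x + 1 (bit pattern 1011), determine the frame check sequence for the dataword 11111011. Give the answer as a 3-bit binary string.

Append 3 zeros: 11111011000. Divide by 1011 (XOR where the leading bit is 1):
  pos 0: 1111 XOR 1011 = 0100
  pos 1: 1001 XOR 1011 = 0010
  pos 3: 1001 XOR 1011 = 0010
  pos 5: 1010 XOR 1011 = 0001
Remainder (last 3 bits) = 100. This is the CRC / FCS.

100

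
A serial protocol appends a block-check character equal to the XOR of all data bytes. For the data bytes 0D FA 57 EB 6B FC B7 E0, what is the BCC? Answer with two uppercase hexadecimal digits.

8B

XOR the bytes together:
  start with 0x0D
  0x0D ⊕ 0xFA = 0xF7
  0xF7 ⊕ 0x57 = 0xA0
  0xA0 ⊕ 0xEB = 0x4B
  0x4B ⊕ 0x6B = 0x20
  0x20 ⊕ 0xFC = 0xDC
  0xDC ⊕ 0xB7 = 0x6B
  0x6B ⊕ 0xE0 = 0x8B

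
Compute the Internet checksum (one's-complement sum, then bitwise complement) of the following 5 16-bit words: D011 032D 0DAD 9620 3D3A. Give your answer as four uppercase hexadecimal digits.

4BB9

One's-complement addition (fold any carry out of bit 15 back into bit 0):
  0xD011 + 0x032D = 0x0D33E
  0xD33E + 0x0DAD = 0x0E0EB
  0xE0EB + 0x9620 = 0x1770B → wrap carry → 0x770C
  0x770C + 0x3D3A = 0x0B446
One's-complement sum = 0xB446.
Checksum = ~0xB446 & 0xFFFF = 0x4BB9.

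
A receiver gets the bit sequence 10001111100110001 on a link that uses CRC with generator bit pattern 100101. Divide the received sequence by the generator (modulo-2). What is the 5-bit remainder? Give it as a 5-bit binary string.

Modulo-2 division of 10001111100110001 by 100101:
  pos 0: 100011 XOR 100101 = 000110
  pos 3: 110111 XOR 100101 = 010010
  pos 4: 100100 XOR 100101 = 000001
  pos 9: 101100 XOR 100101 = 001001
  pos 11: 100101 XOR 100101 = 000000
Remainder = 00000 (zero — the frame passes the CRC check).

00000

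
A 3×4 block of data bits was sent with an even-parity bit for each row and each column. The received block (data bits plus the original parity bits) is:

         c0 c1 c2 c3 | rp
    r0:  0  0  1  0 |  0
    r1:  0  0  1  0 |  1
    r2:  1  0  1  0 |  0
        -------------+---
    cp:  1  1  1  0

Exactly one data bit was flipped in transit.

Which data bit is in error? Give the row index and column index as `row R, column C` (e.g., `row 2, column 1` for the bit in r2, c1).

Recompute each row's even parity and compare to rp:
  r0: data parity 1, sent rp 0 → mismatch
  r1: data parity 1, sent rp 1 → ok
  r2: data parity 0, sent rp 0 → ok
Recompute each column's even parity and compare to cp:
  c0: data parity 1, sent cp 1 → ok
  c1: data parity 0, sent cp 1 → mismatch
  c2: data parity 1, sent cp 1 → ok
  c3: data parity 0, sent cp 0 → ok
Exactly one row (r0) and one column (c1) fail → the flipped bit is at their intersection.

row 0, column 1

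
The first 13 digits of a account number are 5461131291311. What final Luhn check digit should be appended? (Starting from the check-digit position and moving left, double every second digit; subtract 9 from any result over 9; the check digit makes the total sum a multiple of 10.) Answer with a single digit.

Partial digits right→left: 1 1 3 1 9 2 1 3 1 1 6 4 5
Double every second digit counting from the check-digit position (so the 1st, 3rd, 5th, ... of the partial from the right).
  doubled (with −9 where >9): 2 6 9 2 2 3 1 → sum 25
  kept as-is: 1 1 2 3 1 4 → sum 12
Total = 25 + 12 = 37.
Check digit = (10 − (37 mod 10)) mod 10 = 3.

3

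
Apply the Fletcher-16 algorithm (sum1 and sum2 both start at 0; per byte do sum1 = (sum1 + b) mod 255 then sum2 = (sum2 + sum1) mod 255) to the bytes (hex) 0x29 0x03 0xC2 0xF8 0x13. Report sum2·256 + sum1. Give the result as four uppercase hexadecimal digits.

Running sums (mod 255):
  after byte 0 (0x29): sum1=41, sum2=41
  after byte 1 (0x03): sum1=44, sum2=85
  after byte 2 (0xC2): sum1=238, sum2=68
  after byte 3 (0xF8): sum1=231, sum2=44
  after byte 4 (0x13): sum1=250, sum2=39
Checksum = sum2·256 + sum1 = 39·256 + 250 = 10234 = 0x27FA.

27FA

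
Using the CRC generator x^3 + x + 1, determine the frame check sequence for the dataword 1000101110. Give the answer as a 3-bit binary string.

001

Append 3 zeros: 1000101110000. Divide by 1011 (XOR where the leading bit is 1):
  pos 0: 1000 XOR 1011 = 0011
  pos 2: 1110 XOR 1011 = 0101
  pos 3: 1011 XOR 1011 = 0000
  pos 7: 1100 XOR 1011 = 0111
  pos 8: 1110 XOR 1011 = 0101
  pos 9: 1010 XOR 1011 = 0001
Remainder (last 3 bits) = 001. This is the CRC / FCS.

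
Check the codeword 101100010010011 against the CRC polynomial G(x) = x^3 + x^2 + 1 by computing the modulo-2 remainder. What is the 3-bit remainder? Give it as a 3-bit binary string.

000

Modulo-2 division of 101100010010011 by 1101:
  pos 0: 1011 XOR 1101 = 0110
  pos 1: 1100 XOR 1101 = 0001
  pos 4: 1001 XOR 1101 = 0100
  pos 5: 1000 XOR 1101 = 0101
  pos 6: 1010 XOR 1101 = 0111
  pos 7: 1111 XOR 1101 = 0010
  pos 9: 1000 XOR 1101 = 0101
  pos 10: 1011 XOR 1101 = 0110
  pos 11: 1101 XOR 1101 = 0000
Remainder = 000 (zero — the frame passes the CRC check).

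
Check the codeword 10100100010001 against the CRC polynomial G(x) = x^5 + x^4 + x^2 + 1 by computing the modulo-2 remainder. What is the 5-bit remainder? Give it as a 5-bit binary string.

00100

Modulo-2 division of 10100100010001 by 110101:
  pos 0: 101001 XOR 110101 = 011100
  pos 1: 111000 XOR 110101 = 001101
  pos 3: 110100 XOR 110101 = 000001
  pos 8: 110001 XOR 110101 = 000100
Remainder = 00100 (nonzero — an error is detected).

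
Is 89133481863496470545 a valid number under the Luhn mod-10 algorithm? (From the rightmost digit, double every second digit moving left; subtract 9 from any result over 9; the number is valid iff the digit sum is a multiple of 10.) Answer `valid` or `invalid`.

valid

From the right, keep odd positions and double even positions (subtract 9 from any doubled value over 9):
  doubled (positions 2,4,...): 8 0 8 9 6 7 7 6 2 7 → sum 60
  kept (positions 1,3,...): 5 5 7 6 4 6 1 4 3 9 → sum 50
Total = 110.
110 mod 10 = 0, so the number is valid.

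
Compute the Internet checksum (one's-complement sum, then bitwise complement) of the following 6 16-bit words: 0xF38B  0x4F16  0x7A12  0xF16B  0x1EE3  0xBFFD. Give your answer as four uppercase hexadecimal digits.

72FE

One's-complement addition (fold any carry out of bit 15 back into bit 0):
  0xF38B + 0x4F16 = 0x142A1 → wrap carry → 0x42A2
  0x42A2 + 0x7A12 = 0x0BCB4
  0xBCB4 + 0xF16B = 0x1AE1F → wrap carry → 0xAE20
  0xAE20 + 0x1EE3 = 0x0CD03
  0xCD03 + 0xBFFD = 0x18D00 → wrap carry → 0x8D01
One's-complement sum = 0x8D01.
Checksum = ~0x8D01 & 0xFFFF = 0x72FE.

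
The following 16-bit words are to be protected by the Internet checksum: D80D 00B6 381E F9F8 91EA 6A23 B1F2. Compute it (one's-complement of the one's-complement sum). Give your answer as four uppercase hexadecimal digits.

One's-complement addition (fold any carry out of bit 15 back into bit 0):
  0xD80D + 0x00B6 = 0x0D8C3
  0xD8C3 + 0x381E = 0x110E1 → wrap carry → 0x10E2
  0x10E2 + 0xF9F8 = 0x10ADA → wrap carry → 0x0ADB
  0x0ADB + 0x91EA = 0x09CC5
  0x9CC5 + 0x6A23 = 0x106E8 → wrap carry → 0x06E9
  0x06E9 + 0xB1F2 = 0x0B8DB
One's-complement sum = 0xB8DB.
Checksum = ~0xB8DB & 0xFFFF = 0x4724.

4724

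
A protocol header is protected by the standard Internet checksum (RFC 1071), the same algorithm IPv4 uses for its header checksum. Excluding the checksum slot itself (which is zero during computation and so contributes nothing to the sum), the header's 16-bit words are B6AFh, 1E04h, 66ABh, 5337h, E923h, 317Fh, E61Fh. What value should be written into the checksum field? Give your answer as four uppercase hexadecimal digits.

One's-complement addition (fold any carry out of bit 15 back into bit 0):
  0xB6AF + 0x1E04 = 0x0D4B3
  0xD4B3 + 0x66AB = 0x13B5E → wrap carry → 0x3B5F
  0x3B5F + 0x5337 = 0x08E96
  0x8E96 + 0xE923 = 0x177B9 → wrap carry → 0x77BA
  0x77BA + 0x317F = 0x0A939
  0xA939 + 0xE61F = 0x18F58 → wrap carry → 0x8F59
One's-complement sum = 0x8F59.
Checksum = ~0x8F59 & 0xFFFF = 0x70A6.

70A6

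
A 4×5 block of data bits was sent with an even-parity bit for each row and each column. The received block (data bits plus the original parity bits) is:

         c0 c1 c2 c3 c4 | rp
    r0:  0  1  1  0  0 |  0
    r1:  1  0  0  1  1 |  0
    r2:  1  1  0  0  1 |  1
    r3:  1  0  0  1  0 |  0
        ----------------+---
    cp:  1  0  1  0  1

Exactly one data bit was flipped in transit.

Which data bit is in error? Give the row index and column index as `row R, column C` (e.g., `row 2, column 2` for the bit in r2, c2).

Recompute each row's even parity and compare to rp:
  r0: data parity 0, sent rp 0 → ok
  r1: data parity 1, sent rp 0 → mismatch
  r2: data parity 1, sent rp 1 → ok
  r3: data parity 0, sent rp 0 → ok
Recompute each column's even parity and compare to cp:
  c0: data parity 1, sent cp 1 → ok
  c1: data parity 0, sent cp 0 → ok
  c2: data parity 1, sent cp 1 → ok
  c3: data parity 0, sent cp 0 → ok
  c4: data parity 0, sent cp 1 → mismatch
Exactly one row (r1) and one column (c4) fail → the flipped bit is at their intersection.

row 1, column 4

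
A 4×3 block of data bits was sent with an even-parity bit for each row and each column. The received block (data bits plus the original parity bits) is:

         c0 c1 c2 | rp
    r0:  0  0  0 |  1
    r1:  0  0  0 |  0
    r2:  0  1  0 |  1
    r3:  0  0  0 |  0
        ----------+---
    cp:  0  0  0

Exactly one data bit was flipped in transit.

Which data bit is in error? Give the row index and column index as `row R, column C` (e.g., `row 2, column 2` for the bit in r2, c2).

row 0, column 1

Recompute each row's even parity and compare to rp:
  r0: data parity 0, sent rp 1 → mismatch
  r1: data parity 0, sent rp 0 → ok
  r2: data parity 1, sent rp 1 → ok
  r3: data parity 0, sent rp 0 → ok
Recompute each column's even parity and compare to cp:
  c0: data parity 0, sent cp 0 → ok
  c1: data parity 1, sent cp 0 → mismatch
  c2: data parity 0, sent cp 0 → ok
Exactly one row (r0) and one column (c1) fail → the flipped bit is at their intersection.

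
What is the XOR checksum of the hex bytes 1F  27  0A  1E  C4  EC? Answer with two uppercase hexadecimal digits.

04

XOR the bytes together:
  start with 0x1F
  0x1F ⊕ 0x27 = 0x38
  0x38 ⊕ 0x0A = 0x32
  0x32 ⊕ 0x1E = 0x2C
  0x2C ⊕ 0xC4 = 0xE8
  0xE8 ⊕ 0xEC = 0x04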